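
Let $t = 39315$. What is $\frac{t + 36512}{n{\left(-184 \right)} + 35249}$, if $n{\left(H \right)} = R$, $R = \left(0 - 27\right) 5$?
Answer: $\frac{75827}{35114} \approx 2.1595$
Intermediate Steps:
$R = -135$ ($R = \left(0 - 27\right) 5 = \left(-27\right) 5 = -135$)
$n{\left(H \right)} = -135$
$\frac{t + 36512}{n{\left(-184 \right)} + 35249} = \frac{39315 + 36512}{-135 + 35249} = \frac{75827}{35114}$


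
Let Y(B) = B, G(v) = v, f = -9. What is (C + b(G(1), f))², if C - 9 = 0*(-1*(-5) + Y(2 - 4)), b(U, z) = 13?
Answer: 484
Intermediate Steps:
C = 9 (C = 9 + 0*(-1*(-5) + (2 - 4)) = 9 + 0*(5 - 2) = 9 + 0*3 = 9 + 0 = 9)
(C + b(G(1), f))² = (9 + 13)² = 22² = 484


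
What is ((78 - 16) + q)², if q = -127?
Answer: 4225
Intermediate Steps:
((78 - 16) + q)² = ((78 - 16) - 127)² = (62 - 127)² = (-65)² = 4225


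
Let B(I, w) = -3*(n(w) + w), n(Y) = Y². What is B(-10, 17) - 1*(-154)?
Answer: -764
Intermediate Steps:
B(I, w) = -3*w - 3*w² (B(I, w) = -3*(w² + w) = -3*(w + w²) = -3*w - 3*w²)
B(-10, 17) - 1*(-154) = 3*17*(-1 - 1*17) - 1*(-154) = 3*17*(-1 - 17) + 154 = 3*17*(-18) + 154 = -918 + 154 = -764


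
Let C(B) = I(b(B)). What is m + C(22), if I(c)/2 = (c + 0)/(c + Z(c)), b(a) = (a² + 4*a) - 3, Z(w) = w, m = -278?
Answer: -277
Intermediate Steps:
b(a) = -3 + a² + 4*a
I(c) = 1 (I(c) = 2*((c + 0)/(c + c)) = 2*(c/((2*c))) = 2*(c*(1/(2*c))) = 2*(½) = 1)
C(B) = 1
m + C(22) = -278 + 1 = -277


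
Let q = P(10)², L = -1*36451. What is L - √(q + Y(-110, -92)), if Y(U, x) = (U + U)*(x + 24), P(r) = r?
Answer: -36451 - 2*√3765 ≈ -36574.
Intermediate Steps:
Y(U, x) = 2*U*(24 + x) (Y(U, x) = (2*U)*(24 + x) = 2*U*(24 + x))
L = -36451
q = 100 (q = 10² = 100)
L - √(q + Y(-110, -92)) = -36451 - √(100 + 2*(-110)*(24 - 92)) = -36451 - √(100 + 2*(-110)*(-68)) = -36451 - √(100 + 14960) = -36451 - √15060 = -36451 - 2*√3765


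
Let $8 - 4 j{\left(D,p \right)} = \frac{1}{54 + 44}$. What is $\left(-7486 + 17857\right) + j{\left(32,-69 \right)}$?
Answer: $\frac{4066215}{392} \approx 10373.0$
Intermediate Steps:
$j{\left(D,p \right)} = \frac{783}{392}$ ($j{\left(D,p \right)} = 2 - \frac{1}{4 \left(54 + 44\right)} = 2 - \frac{1}{4 \cdot 98} = 2 - \frac{1}{392} = \frac{783}{392}$)
$\left(-7486 + 17857\right) + j{\left(32,-69 \right)} = \left(-7486 + 17857\right) + \frac{783}{392} = 10371 + \frac{783}{392} = \frac{4066215}{392}$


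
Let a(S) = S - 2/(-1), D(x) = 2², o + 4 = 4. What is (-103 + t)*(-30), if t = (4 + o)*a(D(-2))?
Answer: 2370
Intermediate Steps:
o = 0 (o = -4 + 4 = 0)
D(x) = 4
a(S) = 2 + S (a(S) = S - 2*(-1) = S + 2 = 2 + S)
t = 24 (t = (4 + 0)*(2 + 4) = 4*6 = 24)
(-103 + t)*(-30) = (-103 + 24)*(-30) = -79*(-30) = 2370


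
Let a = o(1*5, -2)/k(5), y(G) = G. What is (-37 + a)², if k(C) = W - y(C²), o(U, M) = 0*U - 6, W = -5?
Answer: 33856/25 ≈ 1354.2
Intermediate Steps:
o(U, M) = -6 (o(U, M) = 0 - 6 = -6)
k(C) = -5 - C²
a = ⅕ (a = -6/(-5 - 1*5²) = -6/(-5 - 1*25) = -6/(-5 - 25) = -6/(-30) = -6*(-1/30) = ⅕ ≈ 0.20000)
(-37 + a)² = (-37 + ⅕)² = (-184/5)² = 33856/25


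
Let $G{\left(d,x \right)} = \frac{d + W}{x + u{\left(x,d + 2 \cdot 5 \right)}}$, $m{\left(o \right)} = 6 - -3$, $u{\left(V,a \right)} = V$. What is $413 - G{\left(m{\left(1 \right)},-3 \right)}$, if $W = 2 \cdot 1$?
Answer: $\frac{2489}{6} \approx 414.83$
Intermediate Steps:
$W = 2$
$m{\left(o \right)} = 9$ ($m{\left(o \right)} = 6 + 3 = 9$)
$G{\left(d,x \right)} = \frac{2 + d}{2 x}$ ($G{\left(d,x \right)} = \frac{d + 2}{x + x} = \frac{2 + d}{2 x}$)
$413 - G{\left(m{\left(1 \right)},-3 \right)} = 413 - \frac{2 + 9}{2 \left(-3\right)} = 413 - \frac{1}{2} \left(- \frac{1}{3}\right) 11 = 413 - - \frac{11}{6} = 413 + \frac{11}{6} = \frac{2489}{6}$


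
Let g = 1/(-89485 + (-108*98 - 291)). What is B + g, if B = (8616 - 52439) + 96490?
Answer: 5285660119/100360 ≈ 52667.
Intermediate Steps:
B = 52667 (B = -43823 + 96490 = 52667)
g = -1/100360 (g = 1/(-89485 + (-10584 - 291)) = 1/(-89485 - 10875) = 1/(-100360) = -1/100360 ≈ -9.9641e-6)
B + g = 52667 - 1/100360 = 5285660119/100360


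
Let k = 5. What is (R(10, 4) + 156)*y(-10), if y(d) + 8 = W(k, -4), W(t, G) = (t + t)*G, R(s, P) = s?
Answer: -7968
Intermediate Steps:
W(t, G) = 2*G*t (W(t, G) = (2*t)*G = 2*G*t)
y(d) = -48 (y(d) = -8 + 2*(-4)*5 = -8 - 40 = -48)
(R(10, 4) + 156)*y(-10) = (10 + 156)*(-48) = 166*(-48) = -7968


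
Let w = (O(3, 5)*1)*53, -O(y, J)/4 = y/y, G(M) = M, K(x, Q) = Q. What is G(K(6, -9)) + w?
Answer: -221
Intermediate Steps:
O(y, J) = -4 (O(y, J) = -4*y/y = -4*1 = -4)
w = -212 (w = -4*1*53 = -4*53 = -212)
G(K(6, -9)) + w = -9 - 212 = -221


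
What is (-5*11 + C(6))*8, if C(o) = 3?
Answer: -416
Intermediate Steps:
(-5*11 + C(6))*8 = (-5*11 + 3)*8 = (-55 + 3)*8 = -52*8 = -416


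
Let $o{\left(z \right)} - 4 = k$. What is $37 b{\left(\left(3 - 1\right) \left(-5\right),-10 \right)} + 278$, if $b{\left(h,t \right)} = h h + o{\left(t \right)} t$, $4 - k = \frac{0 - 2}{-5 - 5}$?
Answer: $1092$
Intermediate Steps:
$k = \frac{19}{5}$ ($k = 4 - \frac{0 - 2}{-5 - 5} = 4 - - \frac{2}{-10} = 4 - \left(-2\right) \left(- \frac{1}{10}\right) = 4 - \frac{1}{5} = \frac{19}{5} \approx 3.8$)
$o{\left(z \right)} = \frac{39}{5}$ ($o{\left(z \right)} = 4 + \frac{19}{5} = \frac{39}{5}$)
$b{\left(h,t \right)} = h^{2} + \frac{39 t}{5}$ ($b{\left(h,t \right)} = h h + \frac{39 t}{5} = h^{2} + \frac{39 t}{5}$)
$37 b{\left(\left(3 - 1\right) \left(-5\right),-10 \right)} + 278 = 37 \left(\left(\left(3 - 1\right) \left(-5\right)\right)^{2} + \frac{39}{5} \left(-10\right)\right) + 278 = 37 \left(\left(2 \left(-5\right)\right)^{2} - 78\right) + 278 = 37 \left(\left(-10\right)^{2} - 78\right) + 278 = 37 \left(100 - 78\right) + 278 = 37 \cdot 22 + 278 = 814 + 278 = 1092$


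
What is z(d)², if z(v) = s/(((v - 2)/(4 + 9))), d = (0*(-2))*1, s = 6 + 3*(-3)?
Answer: 1521/4 ≈ 380.25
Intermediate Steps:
s = -3 (s = 6 - 9 = -3)
d = 0 (d = 0*1 = 0)
z(v) = -3/(-2/13 + v/13) (z(v) = -3*(4 + 9)/(v - 2) = -3*13/(-2 + v) = -3/(-2/13 + v/13))
z(d)² = (-39/(-2 + 0))² = (-39/(-2))² = (-39*(-½))² = (39/2)² = 1521/4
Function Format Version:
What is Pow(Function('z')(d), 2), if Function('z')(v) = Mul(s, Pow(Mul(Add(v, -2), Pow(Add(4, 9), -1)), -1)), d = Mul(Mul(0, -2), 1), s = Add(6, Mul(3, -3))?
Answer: Rational(1521, 4) ≈ 380.25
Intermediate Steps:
s = -3 (s = Add(6, -9) = -3)
d = 0 (d = Mul(0, 1) = 0)
Function('z')(v) = Mul(-3, Pow(Add(Rational(-2, 13), Mul(Rational(1, 13), v)), -1)) (Function('z')(v) = Mul(-3, Pow(Mul(Add(v, -2), Pow(Add(4, 9), -1)), -1)) = Mul(-3, Pow(Mul(Add(-2, v), Pow(13, -1)), -1)) = Mul(-3, Pow(Mul(Add(-2, v), Rational(1, 13)), -1)) = Mul(-3, Pow(Add(Rational(-2, 13), Mul(Rational(1, 13), v)), -1)))
Pow(Function('z')(d), 2) = Pow(Mul(-39, Pow(Add(-2, 0), -1)), 2) = Pow(Mul(-39, Pow(-2, -1)), 2) = Pow(Mul(-39, Rational(-1, 2)), 2) = Pow(Rational(39, 2), 2) = Rational(1521, 4)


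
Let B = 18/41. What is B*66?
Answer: 1188/41 ≈ 28.976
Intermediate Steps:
B = 18/41 (B = 18*(1/41) = 18/41 ≈ 0.43902)
B*66 = (18/41)*66 = 1188/41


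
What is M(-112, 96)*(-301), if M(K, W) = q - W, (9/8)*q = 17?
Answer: 219128/9 ≈ 24348.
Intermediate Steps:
q = 136/9 (q = (8/9)*17 = 136/9 ≈ 15.111)
M(K, W) = 136/9 - W
M(-112, 96)*(-301) = (136/9 - 1*96)*(-301) = (136/9 - 96)*(-301) = -728/9*(-301) = 219128/9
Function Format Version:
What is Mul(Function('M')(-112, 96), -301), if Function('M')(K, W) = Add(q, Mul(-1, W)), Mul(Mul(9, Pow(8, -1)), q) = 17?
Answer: Rational(219128, 9) ≈ 24348.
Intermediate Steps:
q = Rational(136, 9) (q = Mul(Rational(8, 9), 17) = Rational(136, 9) ≈ 15.111)
Function('M')(K, W) = Add(Rational(136, 9), Mul(-1, W))
Mul(Function('M')(-112, 96), -301) = Mul(Add(Rational(136, 9), Mul(-1, 96)), -301) = Mul(Add(Rational(136, 9), -96), -301) = Mul(Rational(-728, 9), -301) = Rational(219128, 9)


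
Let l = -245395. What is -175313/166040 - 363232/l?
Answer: 3458021529/8149077160 ≈ 0.42435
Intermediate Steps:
-175313/166040 - 363232/l = -175313/166040 - 363232/(-245395) = -175313*1/166040 - 363232*(-1/245395) = -175313/166040 + 363232/245395 = 3458021529/8149077160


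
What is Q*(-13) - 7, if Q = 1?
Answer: -20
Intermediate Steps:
Q*(-13) - 7 = 1*(-13) - 7 = -13 - 7 = -20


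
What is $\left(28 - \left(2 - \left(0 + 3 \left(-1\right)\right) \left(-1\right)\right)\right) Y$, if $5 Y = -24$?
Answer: $- \frac{696}{5} \approx -139.2$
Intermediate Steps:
$Y = - \frac{24}{5}$ ($Y = \frac{1}{5} \left(-24\right) = - \frac{24}{5} \approx -4.8$)
$\left(28 - \left(2 - \left(0 + 3 \left(-1\right)\right) \left(-1\right)\right)\right) Y = \left(28 - \left(2 - \left(0 + 3 \left(-1\right)\right) \left(-1\right)\right)\right) \left(- \frac{24}{5}\right) = \left(28 - \left(2 - \left(0 - 3\right) \left(-1\right)\right)\right) \left(- \frac{24}{5}\right) = \left(28 - -1\right) \left(- \frac{24}{5}\right) = \left(28 + \left(3 - 2\right)\right) \left(- \frac{24}{5}\right) = \left(28 + 1\right) \left(- \frac{24}{5}\right) = 29 \left(- \frac{24}{5}\right) = - \frac{696}{5}$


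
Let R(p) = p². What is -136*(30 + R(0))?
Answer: -4080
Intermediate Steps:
-136*(30 + R(0)) = -136*(30 + 0²) = -136*(30 + 0) = -136*30 = -4080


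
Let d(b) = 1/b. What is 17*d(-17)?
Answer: -1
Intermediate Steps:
d(b) = 1/b
17*d(-17) = 17/(-17) = 17*(-1/17) = -1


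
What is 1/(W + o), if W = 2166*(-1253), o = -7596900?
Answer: -1/10310898 ≈ -9.6985e-8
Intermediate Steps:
W = -2713998
1/(W + o) = 1/(-2713998 - 7596900) = 1/(-10310898) = -1/10310898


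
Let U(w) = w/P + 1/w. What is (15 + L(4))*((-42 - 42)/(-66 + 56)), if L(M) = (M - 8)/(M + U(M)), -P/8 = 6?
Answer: 14742/125 ≈ 117.94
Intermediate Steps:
P = -48 (P = -8*6 = -48)
U(w) = 1/w - w/48 (U(w) = w/(-48) + 1/w = w*(-1/48) + 1/w = -w/48 + 1/w = 1/w - w/48)
L(M) = (-8 + M)/(1/M + 47*M/48) (L(M) = (M - 8)/(M + (1/M - M/48)) = (-8 + M)/(1/M + 47*M/48))
(15 + L(4))*((-42 - 42)/(-66 + 56)) = (15 + 48*4*(-8 + 4)/(48 + 47*4²))*((-42 - 42)/(-66 + 56)) = (15 + 48*4*(-4)/(48 + 47*16))*(-84/(-10)) = (15 + 48*4*(-4)/(48 + 752))*(-84*(-⅒)) = (15 + 48*4*(-4)/800)*(42/5) = (15 + 48*4*(1/800)*(-4))*(42/5) = (15 - 24/25)*(42/5) = (351/25)*(42/5) = 14742/125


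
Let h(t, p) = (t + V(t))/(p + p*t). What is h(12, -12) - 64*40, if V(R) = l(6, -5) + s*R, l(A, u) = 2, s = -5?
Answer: -199657/78 ≈ -2559.7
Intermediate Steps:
V(R) = 2 - 5*R
h(t, p) = (2 - 4*t)/(p + p*t) (h(t, p) = (t + (2 - 5*t))/(p + p*t) = (2 - 4*t)/(p + p*t))
h(12, -12) - 64*40 = 2*(1 - 2*12)/(-12*(1 + 12)) - 64*40 = 2*(-1/12)*(1 - 24)/13 - 2560 = 2*(-1/12)*(1/13)*(-23) - 2560 = 23/78 - 2560 = -199657/78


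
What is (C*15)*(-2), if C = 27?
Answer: -810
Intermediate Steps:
(C*15)*(-2) = (27*15)*(-2) = 405*(-2) = -810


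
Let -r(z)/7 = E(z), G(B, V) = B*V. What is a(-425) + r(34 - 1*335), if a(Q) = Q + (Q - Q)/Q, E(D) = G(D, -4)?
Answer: -8853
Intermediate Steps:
E(D) = -4*D (E(D) = D*(-4) = -4*D)
r(z) = 28*z (r(z) = -(-28)*z = 28*z)
a(Q) = Q (a(Q) = Q + 0/Q = Q + 0 = Q)
a(-425) + r(34 - 1*335) = -425 + 28*(34 - 1*335) = -425 + 28*(34 - 335) = -425 + 28*(-301) = -425 - 8428 = -8853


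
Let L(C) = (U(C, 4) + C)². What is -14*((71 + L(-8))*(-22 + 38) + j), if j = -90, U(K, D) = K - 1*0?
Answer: -71988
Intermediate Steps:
U(K, D) = K (U(K, D) = K + 0 = K)
L(C) = 4*C² (L(C) = (C + C)² = (2*C)² = 4*C²)
-14*((71 + L(-8))*(-22 + 38) + j) = -14*((71 + 4*(-8)²)*(-22 + 38) - 90) = -14*((71 + 4*64)*16 - 90) = -14*((71 + 256)*16 - 90) = -14*(327*16 - 90) = -14*(5232 - 90) = -14*5142 = -71988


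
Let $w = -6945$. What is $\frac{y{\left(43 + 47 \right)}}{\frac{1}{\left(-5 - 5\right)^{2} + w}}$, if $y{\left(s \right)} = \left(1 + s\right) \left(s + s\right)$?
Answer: $-112121100$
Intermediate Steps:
$y{\left(s \right)} = 2 s \left(1 + s\right)$ ($y{\left(s \right)} = \left(1 + s\right) 2 s = 2 s \left(1 + s\right)$)
$\frac{y{\left(43 + 47 \right)}}{\frac{1}{\left(-5 - 5\right)^{2} + w}} = \frac{2 \left(43 + 47\right) \left(1 + \left(43 + 47\right)\right)}{\frac{1}{\left(-5 - 5\right)^{2} - 6945}} = \frac{2 \cdot 90 \left(1 + 90\right)}{\frac{1}{\left(-10\right)^{2} - 6945}} = \frac{2 \cdot 90 \cdot 91}{\frac{1}{100 - 6945}} = \frac{16380}{\frac{1}{-6845}} = \frac{16380}{- \frac{1}{6845}} = 16380 \left(-6845\right) = -112121100$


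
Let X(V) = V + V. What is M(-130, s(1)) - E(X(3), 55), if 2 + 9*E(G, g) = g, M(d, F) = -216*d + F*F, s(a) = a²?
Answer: 252676/9 ≈ 28075.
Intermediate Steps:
X(V) = 2*V
M(d, F) = F² - 216*d (M(d, F) = -216*d + F² = F² - 216*d)
E(G, g) = -2/9 + g/9
M(-130, s(1)) - E(X(3), 55) = ((1²)² - 216*(-130)) - (-2/9 + (⅑)*55) = (1² + 28080) - (-2/9 + 55/9) = (1 + 28080) - 1*53/9 = 28081 - 53/9 = 252676/9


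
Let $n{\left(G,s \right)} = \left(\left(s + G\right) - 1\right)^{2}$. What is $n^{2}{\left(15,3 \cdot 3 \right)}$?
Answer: $279841$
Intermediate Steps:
$n{\left(G,s \right)} = \left(-1 + G + s\right)^{2}$ ($n{\left(G,s \right)} = \left(\left(G + s\right) - 1\right)^{2} = \left(-1 + G + s\right)^{2}$)
$n^{2}{\left(15,3 \cdot 3 \right)} = \left(\left(-1 + 15 + 3 \cdot 3\right)^{2}\right)^{2} = \left(\left(-1 + 15 + 9\right)^{2}\right)^{2} = \left(23^{2}\right)^{2} = 529^{2} = 279841$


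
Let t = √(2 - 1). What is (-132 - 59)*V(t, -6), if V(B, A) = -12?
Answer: 2292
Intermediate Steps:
t = 1 (t = √1 = 1)
(-132 - 59)*V(t, -6) = (-132 - 59)*(-12) = -191*(-12) = 2292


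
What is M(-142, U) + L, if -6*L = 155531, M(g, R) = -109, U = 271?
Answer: -156185/6 ≈ -26031.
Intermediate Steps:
L = -155531/6 (L = -⅙*155531 = -155531/6 ≈ -25922.)
M(-142, U) + L = -109 - 155531/6 = -156185/6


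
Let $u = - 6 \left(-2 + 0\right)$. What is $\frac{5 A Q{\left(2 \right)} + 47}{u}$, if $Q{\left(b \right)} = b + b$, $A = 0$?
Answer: $\frac{47}{12} \approx 3.9167$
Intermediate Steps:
$Q{\left(b \right)} = 2 b$
$u = 12$ ($u = \left(-6\right) \left(-2\right) = 12$)
$\frac{5 A Q{\left(2 \right)} + 47}{u} = \frac{5 \cdot 0 \cdot 2 \cdot 2 + 47}{12} = \frac{0 \cdot 4 + 47}{12} = \frac{0 + 47}{12} = \frac{1}{12} \cdot 47 = \frac{47}{12}$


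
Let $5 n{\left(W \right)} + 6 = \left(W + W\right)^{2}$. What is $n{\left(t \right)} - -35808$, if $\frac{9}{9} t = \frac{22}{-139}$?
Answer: $\frac{691823570}{19321} \approx 35807.0$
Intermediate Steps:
$t = - \frac{22}{139}$ ($t = \frac{22}{-139} = 22 \left(- \frac{1}{139}\right) = - \frac{22}{139} \approx -0.15827$)
$n{\left(W \right)} = - \frac{6}{5} + \frac{4 W^{2}}{5}$ ($n{\left(W \right)} = - \frac{6}{5} + \frac{\left(W + W\right)^{2}}{5} = - \frac{6}{5} + \frac{\left(2 W\right)^{2}}{5} = - \frac{6}{5} + \frac{4 W^{2}}{5}$)
$n{\left(t \right)} - -35808 = \left(- \frac{6}{5} + \frac{4 \left(- \frac{22}{139}\right)^{2}}{5}\right) - -35808 = \left(- \frac{6}{5} + \frac{4}{5} \cdot \frac{484}{19321}\right) + 35808 = \left(- \frac{6}{5} + \frac{1936}{96605}\right) + 35808 = - \frac{22798}{19321} + 35808 = \frac{691823570}{19321}$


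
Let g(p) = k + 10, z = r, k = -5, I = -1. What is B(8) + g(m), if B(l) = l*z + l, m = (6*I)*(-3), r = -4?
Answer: -19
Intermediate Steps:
m = 18 (m = (6*(-1))*(-3) = -6*(-3) = 18)
z = -4
g(p) = 5 (g(p) = -5 + 10 = 5)
B(l) = -3*l (B(l) = l*(-4) + l = -4*l + l = -3*l)
B(8) + g(m) = -3*8 + 5 = -24 + 5 = -19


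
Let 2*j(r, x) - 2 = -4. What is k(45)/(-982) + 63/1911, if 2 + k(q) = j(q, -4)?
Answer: 3219/89362 ≈ 0.036022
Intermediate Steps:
j(r, x) = -1 (j(r, x) = 1 + (1/2)*(-4) = 1 - 2 = -1)
k(q) = -3 (k(q) = -2 - 1 = -3)
k(45)/(-982) + 63/1911 = -3/(-982) + 63/1911 = -3*(-1/982) + 63*(1/1911) = 3/982 + 3/91 = 3219/89362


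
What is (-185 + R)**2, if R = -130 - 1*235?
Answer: 302500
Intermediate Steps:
R = -365 (R = -130 - 235 = -365)
(-185 + R)**2 = (-185 - 365)**2 = (-550)**2 = 302500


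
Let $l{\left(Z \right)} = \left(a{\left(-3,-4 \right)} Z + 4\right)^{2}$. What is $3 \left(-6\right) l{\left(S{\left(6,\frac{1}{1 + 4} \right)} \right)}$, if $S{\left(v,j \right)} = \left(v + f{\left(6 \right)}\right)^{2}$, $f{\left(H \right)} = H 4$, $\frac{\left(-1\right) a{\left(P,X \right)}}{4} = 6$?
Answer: $-8394969888$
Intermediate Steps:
$a{\left(P,X \right)} = -24$ ($a{\left(P,X \right)} = \left(-4\right) 6 = -24$)
$f{\left(H \right)} = 4 H$
$S{\left(v,j \right)} = \left(24 + v\right)^{2}$ ($S{\left(v,j \right)} = \left(v + 4 \cdot 6\right)^{2} = \left(v + 24\right)^{2} = \left(24 + v\right)^{2}$)
$l{\left(Z \right)} = \left(4 - 24 Z\right)^{2}$ ($l{\left(Z \right)} = \left(- 24 Z + 4\right)^{2} = \left(4 - 24 Z\right)^{2}$)
$3 \left(-6\right) l{\left(S{\left(6,\frac{1}{1 + 4} \right)} \right)} = 3 \left(-6\right) 16 \left(1 - 6 \left(24 + 6\right)^{2}\right)^{2} = - 18 \cdot 16 \left(1 - 6 \cdot 30^{2}\right)^{2} = - 18 \cdot 16 \left(1 - 5400\right)^{2} = - 18 \cdot 16 \left(-5399\right)^{2} = - 18 \cdot 16 \cdot 29149201 = \left(-18\right) 466387216 = -8394969888$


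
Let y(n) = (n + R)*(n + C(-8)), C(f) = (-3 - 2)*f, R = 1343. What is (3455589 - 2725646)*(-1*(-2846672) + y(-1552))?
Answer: 2308576127240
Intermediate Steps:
C(f) = -5*f
y(n) = (40 + n)*(1343 + n) (y(n) = (n + 1343)*(n - 5*(-8)) = (1343 + n)*(n + 40) = (1343 + n)*(40 + n) = (40 + n)*(1343 + n))
(3455589 - 2725646)*(-1*(-2846672) + y(-1552)) = (3455589 - 2725646)*(-1*(-2846672) + (53720 + (-1552)**2 + 1383*(-1552))) = 729943*(2846672 + (53720 + 2408704 - 2146416)) = 729943*(2846672 + 316008) = 729943*3162680 = 2308576127240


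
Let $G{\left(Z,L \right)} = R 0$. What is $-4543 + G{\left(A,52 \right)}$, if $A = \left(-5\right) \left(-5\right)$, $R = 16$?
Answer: $-4543$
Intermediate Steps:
$A = 25$
$G{\left(Z,L \right)} = 0$ ($G{\left(Z,L \right)} = 16 \cdot 0 = 0$)
$-4543 + G{\left(A,52 \right)} = -4543 + 0 = -4543$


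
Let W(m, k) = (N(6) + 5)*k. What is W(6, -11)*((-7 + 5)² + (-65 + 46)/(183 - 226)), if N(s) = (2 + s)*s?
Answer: -111353/43 ≈ -2589.6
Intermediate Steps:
N(s) = s*(2 + s)
W(m, k) = 53*k (W(m, k) = (6*(2 + 6) + 5)*k = (6*8 + 5)*k = (48 + 5)*k = 53*k)
W(6, -11)*((-7 + 5)² + (-65 + 46)/(183 - 226)) = (53*(-11))*((-7 + 5)² + (-65 + 46)/(183 - 226)) = -583*((-2)² - 19/(-43)) = -583*(4 - 19*(-1/43)) = -583*(4 + 19/43) = -583*191/43 = -111353/43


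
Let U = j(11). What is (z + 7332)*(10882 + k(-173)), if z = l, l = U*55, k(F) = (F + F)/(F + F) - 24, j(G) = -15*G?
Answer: -18927237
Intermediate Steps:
U = -165 (U = -15*11 = -165)
k(F) = -23 (k(F) = (2*F)/((2*F)) - 24 = (2*F)*(1/(2*F)) - 24 = 1 - 24 = -23)
l = -9075 (l = -165*55 = -9075)
z = -9075
(z + 7332)*(10882 + k(-173)) = (-9075 + 7332)*(10882 - 23) = -1743*10859 = -18927237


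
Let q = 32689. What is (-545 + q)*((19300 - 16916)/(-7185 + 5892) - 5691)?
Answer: -236607065968/1293 ≈ -1.8299e+8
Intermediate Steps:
(-545 + q)*((19300 - 16916)/(-7185 + 5892) - 5691) = (-545 + 32689)*((19300 - 16916)/(-7185 + 5892) - 5691) = 32144*(2384/(-1293) - 5691) = 32144*(2384*(-1/1293) - 5691) = 32144*(-2384/1293 - 5691) = 32144*(-7360847/1293) = -236607065968/1293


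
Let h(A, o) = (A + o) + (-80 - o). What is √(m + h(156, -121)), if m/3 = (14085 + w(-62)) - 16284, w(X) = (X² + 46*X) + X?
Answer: I*√3731 ≈ 61.082*I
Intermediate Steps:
w(X) = X² + 47*X
h(A, o) = -80 + A
m = -3807 (m = 3*((14085 - 62*(47 - 62)) - 16284) = 3*((14085 - 62*(-15)) - 16284) = 3*((14085 + 930) - 16284) = 3*(15015 - 16284) = 3*(-1269) = -3807)
√(m + h(156, -121)) = √(-3807 + (-80 + 156)) = √(-3807 + 76) = √(-3731) = I*√3731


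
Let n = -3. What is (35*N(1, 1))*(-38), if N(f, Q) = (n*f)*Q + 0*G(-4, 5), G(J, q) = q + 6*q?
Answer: 3990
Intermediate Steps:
G(J, q) = 7*q
N(f, Q) = -3*Q*f (N(f, Q) = (-3*f)*Q + 0*(7*5) = -3*Q*f + 0*35 = -3*Q*f + 0 = -3*Q*f)
(35*N(1, 1))*(-38) = (35*(-3*1*1))*(-38) = (35*(-3))*(-38) = -105*(-38) = 3990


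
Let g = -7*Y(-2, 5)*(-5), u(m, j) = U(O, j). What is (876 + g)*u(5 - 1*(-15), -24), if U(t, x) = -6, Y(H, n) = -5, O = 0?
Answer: -4206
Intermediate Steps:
u(m, j) = -6
g = -175 (g = -7*(-5)*(-5) = 35*(-5) = -175)
(876 + g)*u(5 - 1*(-15), -24) = (876 - 175)*(-6) = 701*(-6) = -4206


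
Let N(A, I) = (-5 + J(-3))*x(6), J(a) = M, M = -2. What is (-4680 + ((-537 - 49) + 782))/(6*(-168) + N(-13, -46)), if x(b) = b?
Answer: 2242/525 ≈ 4.2705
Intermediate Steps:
J(a) = -2
N(A, I) = -42 (N(A, I) = (-5 - 2)*6 = -7*6 = -42)
(-4680 + ((-537 - 49) + 782))/(6*(-168) + N(-13, -46)) = (-4680 + ((-537 - 49) + 782))/(6*(-168) - 42) = (-4680 + (-586 + 782))/(-1008 - 42) = (-4680 + 196)/(-1050) = -4484*(-1/1050) = 2242/525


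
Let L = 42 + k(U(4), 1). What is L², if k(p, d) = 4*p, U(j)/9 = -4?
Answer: 10404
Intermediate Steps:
U(j) = -36 (U(j) = 9*(-4) = -36)
L = -102 (L = 42 + 4*(-36) = 42 - 144 = -102)
L² = (-102)² = 10404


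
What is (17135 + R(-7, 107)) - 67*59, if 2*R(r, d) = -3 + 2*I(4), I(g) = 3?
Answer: 26367/2 ≈ 13184.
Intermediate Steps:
R(r, d) = 3/2 (R(r, d) = (-3 + 2*3)/2 = (-3 + 6)/2 = (½)*3 = 3/2)
(17135 + R(-7, 107)) - 67*59 = (17135 + 3/2) - 67*59 = 34273/2 - 3953 = 26367/2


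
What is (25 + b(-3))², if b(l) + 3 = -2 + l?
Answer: 289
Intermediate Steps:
b(l) = -5 + l (b(l) = -3 + (-2 + l) = -5 + l)
(25 + b(-3))² = (25 + (-5 - 3))² = (25 - 8)² = 17² = 289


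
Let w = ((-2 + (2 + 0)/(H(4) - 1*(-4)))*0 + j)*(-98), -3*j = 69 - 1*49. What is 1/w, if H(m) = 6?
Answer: 3/1960 ≈ 0.0015306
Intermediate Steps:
j = -20/3 (j = -(69 - 1*49)/3 = -(69 - 49)/3 = -⅓*20 = -20/3 ≈ -6.6667)
w = 1960/3 (w = ((-2 + (2 + 0)/(6 - 1*(-4)))*0 - 20/3)*(-98) = ((-2 + 2/(6 + 4))*0 - 20/3)*(-98) = ((-2 + 2/10)*0 - 20/3)*(-98) = ((-2 + 2*(⅒))*0 - 20/3)*(-98) = ((-2 + ⅕)*0 - 20/3)*(-98) = (-9/5*0 - 20/3)*(-98) = (0 - 20/3)*(-98) = -20/3*(-98) = 1960/3 ≈ 653.33)
1/w = 1/(1960/3) = 3/1960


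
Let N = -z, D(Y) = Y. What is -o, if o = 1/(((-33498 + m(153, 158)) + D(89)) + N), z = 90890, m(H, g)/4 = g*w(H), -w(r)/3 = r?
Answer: 1/414387 ≈ 2.4132e-6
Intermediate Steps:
w(r) = -3*r
m(H, g) = -12*H*g (m(H, g) = 4*(g*(-3*H)) = 4*(-3*H*g) = -12*H*g)
N = -90890 (N = -1*90890 = -90890)
o = -1/414387 (o = 1/(((-33498 - 12*153*158) + 89) - 90890) = 1/(((-33498 - 290088) + 89) - 90890) = 1/((-323586 + 89) - 90890) = 1/(-323497 - 90890) = 1/(-414387) = -1/414387 ≈ -2.4132e-6)
-o = -1*(-1/414387) = 1/414387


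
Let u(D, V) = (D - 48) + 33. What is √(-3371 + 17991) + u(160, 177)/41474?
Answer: 145/41474 + 2*√3655 ≈ 120.92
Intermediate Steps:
u(D, V) = -15 + D (u(D, V) = (-48 + D) + 33 = -15 + D)
√(-3371 + 17991) + u(160, 177)/41474 = √(-3371 + 17991) + (-15 + 160)/41474 = √14620 + 145*(1/41474) = 2*√3655 + 145/41474 = 145/41474 + 2*√3655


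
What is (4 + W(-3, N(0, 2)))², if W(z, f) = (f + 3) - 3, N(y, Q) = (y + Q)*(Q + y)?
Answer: 64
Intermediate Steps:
N(y, Q) = (Q + y)² (N(y, Q) = (Q + y)*(Q + y) = (Q + y)²)
W(z, f) = f (W(z, f) = (3 + f) - 3 = f)
(4 + W(-3, N(0, 2)))² = (4 + (2 + 0)²)² = (4 + 2²)² = (4 + 4)² = 8² = 64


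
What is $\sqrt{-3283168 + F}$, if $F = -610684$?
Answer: $2 i \sqrt{973463} \approx 1973.3 i$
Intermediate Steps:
$\sqrt{-3283168 + F} = \sqrt{-3283168 - 610684} = \sqrt{-3893852} = 2 i \sqrt{973463}$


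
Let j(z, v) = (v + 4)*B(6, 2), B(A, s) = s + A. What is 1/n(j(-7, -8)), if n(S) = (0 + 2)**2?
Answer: 1/4 ≈ 0.25000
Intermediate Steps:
B(A, s) = A + s
j(z, v) = 32 + 8*v (j(z, v) = (v + 4)*(6 + 2) = (4 + v)*8 = 32 + 8*v)
n(S) = 4 (n(S) = 2**2 = 4)
1/n(j(-7, -8)) = 1/4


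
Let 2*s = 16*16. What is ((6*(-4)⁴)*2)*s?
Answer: 393216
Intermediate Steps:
s = 128 (s = (16*16)/2 = (½)*256 = 128)
((6*(-4)⁴)*2)*s = ((6*(-4)⁴)*2)*128 = ((6*256)*2)*128 = (1536*2)*128 = 3072*128 = 393216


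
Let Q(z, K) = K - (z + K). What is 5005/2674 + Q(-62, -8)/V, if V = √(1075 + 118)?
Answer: 715/382 + 62*√1193/1193 ≈ 3.6668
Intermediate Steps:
V = √1193 ≈ 34.540
Q(z, K) = -z (Q(z, K) = K - (K + z) = K + (-K - z) = -z)
5005/2674 + Q(-62, -8)/V = 5005/2674 + (-1*(-62))/(√1193) = 5005*(1/2674) + 62*(√1193/1193) = 715/382 + 62*√1193/1193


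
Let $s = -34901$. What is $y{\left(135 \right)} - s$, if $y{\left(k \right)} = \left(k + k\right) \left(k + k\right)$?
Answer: $107801$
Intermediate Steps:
$y{\left(k \right)} = 4 k^{2}$ ($y{\left(k \right)} = 2 k 2 k = 4 k^{2}$)
$y{\left(135 \right)} - s = 4 \cdot 135^{2} - -34901 = 4 \cdot 18225 + 34901 = 72900 + 34901 = 107801$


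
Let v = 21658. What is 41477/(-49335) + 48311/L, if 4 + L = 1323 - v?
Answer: -293365808/91220415 ≈ -3.2160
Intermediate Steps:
L = -20339 (L = -4 + (1323 - 1*21658) = -4 + (1323 - 21658) = -4 - 20335 = -20339)
41477/(-49335) + 48311/L = 41477/(-49335) + 48311/(-20339) = 41477*(-1/49335) + 48311*(-1/20339) = -41477/49335 - 48311/20339 = -293365808/91220415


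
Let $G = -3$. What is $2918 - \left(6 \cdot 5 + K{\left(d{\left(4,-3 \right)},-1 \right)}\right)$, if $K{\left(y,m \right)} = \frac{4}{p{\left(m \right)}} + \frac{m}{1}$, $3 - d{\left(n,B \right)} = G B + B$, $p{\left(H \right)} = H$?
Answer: $2893$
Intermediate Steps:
$d{\left(n,B \right)} = 3 + 2 B$ ($d{\left(n,B \right)} = 3 - \left(- 3 B + B\right) = 3 - - 2 B = 3 + 2 B$)
$K{\left(y,m \right)} = m + \frac{4}{m}$ ($K{\left(y,m \right)} = \frac{4}{m} + \frac{m}{1} = \frac{4}{m} + m 1 = \frac{4}{m} + m = m + \frac{4}{m}$)
$2918 - \left(6 \cdot 5 + K{\left(d{\left(4,-3 \right)},-1 \right)}\right) = 2918 - \left(6 \cdot 5 + \left(-1 + \frac{4}{-1}\right)\right) = 2918 - \left(30 + \left(-1 + 4 \left(-1\right)\right)\right) = 2918 - \left(30 - 5\right) = 2918 - 25 = 2893$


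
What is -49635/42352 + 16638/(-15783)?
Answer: -496013927/222813872 ≈ -2.2261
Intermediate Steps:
-49635/42352 + 16638/(-15783) = -49635*1/42352 + 16638*(-1/15783) = -49635/42352 - 5546/5261 = -496013927/222813872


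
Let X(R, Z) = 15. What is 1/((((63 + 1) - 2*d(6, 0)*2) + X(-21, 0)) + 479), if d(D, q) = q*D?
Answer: 1/558 ≈ 0.0017921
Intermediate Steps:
d(D, q) = D*q
1/((((63 + 1) - 2*d(6, 0)*2) + X(-21, 0)) + 479) = 1/((((63 + 1) - 12*0*2) + 15) + 479) = 1/(((64 - 2*0*2) + 15) + 479) = 1/(((64 + 0*2) + 15) + 479) = 1/(((64 + 0) + 15) + 479) = 1/((64 + 15) + 479) = 1/(79 + 479) = 1/558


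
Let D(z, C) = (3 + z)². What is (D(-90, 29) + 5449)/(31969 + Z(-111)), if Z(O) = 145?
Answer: 6509/16057 ≈ 0.40537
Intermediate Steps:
(D(-90, 29) + 5449)/(31969 + Z(-111)) = ((3 - 90)² + 5449)/(31969 + 145) = ((-87)² + 5449)/32114 = (7569 + 5449)*(1/32114) = 13018*(1/32114) = 6509/16057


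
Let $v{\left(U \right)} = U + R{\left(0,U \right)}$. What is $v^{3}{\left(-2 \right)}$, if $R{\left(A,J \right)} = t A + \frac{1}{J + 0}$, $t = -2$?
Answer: $- \frac{125}{8} \approx -15.625$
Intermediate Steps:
$R{\left(A,J \right)} = \frac{1}{J} - 2 A$ ($R{\left(A,J \right)} = - 2 A + \frac{1}{J + 0} = - 2 A + \frac{1}{J} = \frac{1}{J} - 2 A$)
$v{\left(U \right)} = U + \frac{1}{U}$ ($v{\left(U \right)} = U + \left(\frac{1}{U} - 0\right) = U + \left(\frac{1}{U} + 0\right) = U + \frac{1}{U}$)
$v^{3}{\left(-2 \right)} = \left(-2 + \frac{1}{-2}\right)^{3} = \left(-2 - \frac{1}{2}\right)^{3} = \left(- \frac{5}{2}\right)^{3} = - \frac{125}{8}$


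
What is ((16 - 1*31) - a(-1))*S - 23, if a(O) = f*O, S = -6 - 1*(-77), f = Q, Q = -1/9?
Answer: -9863/9 ≈ -1095.9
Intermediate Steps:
Q = -⅑ (Q = -1*⅑ = -⅑ ≈ -0.11111)
f = -⅑ ≈ -0.11111
S = 71 (S = -6 + 77 = 71)
a(O) = -O/9
((16 - 1*31) - a(-1))*S - 23 = ((16 - 1*31) - (-1)*(-1)/9)*71 - 23 = ((16 - 31) - 1*⅑)*71 - 23 = (-15 - ⅑)*71 - 23 = -136/9*71 - 23 = -9656/9 - 23 = -9863/9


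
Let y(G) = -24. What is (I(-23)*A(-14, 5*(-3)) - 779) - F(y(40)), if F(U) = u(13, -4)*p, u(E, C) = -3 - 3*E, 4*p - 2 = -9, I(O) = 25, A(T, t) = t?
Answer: -2455/2 ≈ -1227.5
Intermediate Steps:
p = -7/4 (p = 1/2 + (1/4)*(-9) = 1/2 - 9/4 = -7/4 ≈ -1.7500)
F(U) = 147/2 (F(U) = (-3 - 3*13)*(-7/4) = (-3 - 39)*(-7/4) = -42*(-7/4) = 147/2)
(I(-23)*A(-14, 5*(-3)) - 779) - F(y(40)) = (25*(5*(-3)) - 779) - 1*147/2 = (25*(-15) - 779) - 147/2 = (-375 - 779) - 147/2 = -1154 - 147/2 = -2455/2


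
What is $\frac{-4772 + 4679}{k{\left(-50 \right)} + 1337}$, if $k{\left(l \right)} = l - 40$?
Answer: $- \frac{93}{1247} \approx -0.074579$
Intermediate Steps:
$k{\left(l \right)} = -40 + l$
$\frac{-4772 + 4679}{k{\left(-50 \right)} + 1337} = \frac{-4772 + 4679}{\left(-40 - 50\right) + 1337} = - \frac{93}{-90 + 1337} = - \frac{93}{1247}$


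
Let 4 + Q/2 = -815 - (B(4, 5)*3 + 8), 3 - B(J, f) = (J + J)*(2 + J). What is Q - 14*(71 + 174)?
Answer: -4814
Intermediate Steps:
B(J, f) = 3 - 2*J*(2 + J) (B(J, f) = 3 - (J + J)*(2 + J) = 3 - 2*J*(2 + J))
Q = -1384 (Q = -8 + 2*(-815 - ((3 - 4*4 - 2*4²)*3 + 8)) = -8 + 2*(-815 - ((3 - 16 - 2*16)*3 + 8)) = -8 + 2*(-815 - ((3 - 16 - 32)*3 + 8)) = -8 + 2*(-815 - (-45*3 + 8)) = -8 + 2*(-815 - (-135 + 8)) = -8 + 2*(-815 - 1*(-127)) = -8 + 2*(-815 + 127) = -8 + 2*(-688) = -8 - 1376 = -1384)
Q - 14*(71 + 174) = -1384 - 14*(71 + 174) = -1384 - 14*245 = -1384 - 1*3430 = -1384 - 3430 = -4814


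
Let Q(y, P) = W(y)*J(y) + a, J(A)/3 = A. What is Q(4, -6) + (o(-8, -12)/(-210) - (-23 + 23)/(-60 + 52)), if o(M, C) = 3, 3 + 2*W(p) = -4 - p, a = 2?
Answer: -4481/70 ≈ -64.014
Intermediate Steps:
J(A) = 3*A
W(p) = -7/2 - p/2 (W(p) = -3/2 + (-4 - p)/2 = -3/2 + (-2 - p/2) = -7/2 - p/2)
Q(y, P) = 2 + 3*y*(-7/2 - y/2) (Q(y, P) = (-7/2 - y/2)*(3*y) + 2 = 3*y*(-7/2 - y/2) + 2 = 2 + 3*y*(-7/2 - y/2))
Q(4, -6) + (o(-8, -12)/(-210) - (-23 + 23)/(-60 + 52)) = (2 - 3/2*4*(7 + 4)) + (3/(-210) - (-23 + 23)/(-60 + 52)) = (2 - 3/2*4*11) + (3*(-1/210) - 0/(-8)) = (2 - 66) + (-1/70 - 0*(-1)/8) = -64 + (-1/70 - 1*0) = -64 + (-1/70 + 0) = -64 - 1/70 = -4481/70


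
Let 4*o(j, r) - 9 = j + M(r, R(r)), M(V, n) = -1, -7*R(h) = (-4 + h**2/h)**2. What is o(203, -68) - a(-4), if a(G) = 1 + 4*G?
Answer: 271/4 ≈ 67.750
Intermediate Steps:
R(h) = -(-4 + h)**2/7 (R(h) = -(-4 + h**2/h)**2/7 = -(-4 + h)**2/7)
o(j, r) = 2 + j/4 (o(j, r) = 9/4 + (j - 1)/4 = 9/4 + (-1 + j)/4 = 9/4 + (-1/4 + j/4) = 2 + j/4)
o(203, -68) - a(-4) = (2 + (1/4)*203) - (1 + 4*(-4)) = (2 + 203/4) - (1 - 16) = 211/4 - 1*(-15) = 211/4 + 15 = 271/4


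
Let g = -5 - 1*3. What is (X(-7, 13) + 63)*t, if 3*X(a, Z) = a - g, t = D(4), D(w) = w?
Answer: 760/3 ≈ 253.33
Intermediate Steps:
g = -8 (g = -5 - 3 = -8)
t = 4
X(a, Z) = 8/3 + a/3 (X(a, Z) = (a - 1*(-8))/3 = (a + 8)/3 = (8 + a)/3 = 8/3 + a/3)
(X(-7, 13) + 63)*t = ((8/3 + (⅓)*(-7)) + 63)*4 = ((8/3 - 7/3) + 63)*4 = (⅓ + 63)*4 = (190/3)*4 = 760/3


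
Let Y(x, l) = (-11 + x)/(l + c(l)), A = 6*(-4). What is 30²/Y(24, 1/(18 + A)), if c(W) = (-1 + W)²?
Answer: 1075/13 ≈ 82.692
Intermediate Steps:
A = -24
Y(x, l) = (-11 + x)/(l + (-1 + l)²)
30²/Y(24, 1/(18 + A)) = 30²/(((-11 + 24)/(1/(18 - 24) + (-1 + 1/(18 - 24))²))) = 900/((13/(1/(-6) + (-1 + 1/(-6))²))) = 900/((13/(-⅙ + (-1 - ⅙)²))) = 900/((13/(-⅙ + (-7/6)²))) = 900/((13/(-⅙ + 49/36))) = 900/((13/(43/36))) = 900/(((36/43)*13)) = 900/(468/43) = 900*(43/468) = 1075/13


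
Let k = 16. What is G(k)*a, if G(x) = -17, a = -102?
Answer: 1734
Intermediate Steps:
G(k)*a = -17*(-102) = 1734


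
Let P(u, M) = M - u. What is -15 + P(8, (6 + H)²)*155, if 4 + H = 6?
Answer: 8665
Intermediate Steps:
H = 2 (H = -4 + 6 = 2)
-15 + P(8, (6 + H)²)*155 = -15 + ((6 + 2)² - 1*8)*155 = -15 + (8² - 8)*155 = -15 + (64 - 8)*155 = -15 + 56*155 = -15 + 8680 = 8665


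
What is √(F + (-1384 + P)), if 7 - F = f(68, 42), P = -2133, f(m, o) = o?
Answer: 4*I*√222 ≈ 59.599*I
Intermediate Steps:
F = -35 (F = 7 - 1*42 = 7 - 42 = -35)
√(F + (-1384 + P)) = √(-35 + (-1384 - 2133)) = √(-35 - 3517) = √(-3552) = 4*I*√222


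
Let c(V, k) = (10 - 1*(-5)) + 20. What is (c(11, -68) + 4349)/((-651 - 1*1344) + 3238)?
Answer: 4384/1243 ≈ 3.5270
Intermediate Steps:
c(V, k) = 35 (c(V, k) = (10 + 5) + 20 = 15 + 20 = 35)
(c(11, -68) + 4349)/((-651 - 1*1344) + 3238) = (35 + 4349)/((-651 - 1*1344) + 3238) = 4384/((-651 - 1344) + 3238) = 4384/(-1995 + 3238) = 4384/1243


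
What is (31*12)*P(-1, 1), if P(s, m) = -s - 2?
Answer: -372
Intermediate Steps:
P(s, m) = -2 - s
(31*12)*P(-1, 1) = (31*12)*(-2 - 1*(-1)) = 372*(-2 + 1) = 372*(-1) = -372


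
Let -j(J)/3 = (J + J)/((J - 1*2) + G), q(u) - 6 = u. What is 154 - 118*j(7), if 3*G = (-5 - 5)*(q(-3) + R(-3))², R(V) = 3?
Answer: 12754/115 ≈ 110.90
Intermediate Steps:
q(u) = 6 + u
G = -120 (G = ((-5 - 5)*((6 - 3) + 3)²)/3 = (-10*(3 + 3)²)/3 = (-10*6²)/3 = (-10*36)/3 = (⅓)*(-360) = -120)
j(J) = -6*J/(-122 + J) (j(J) = -3*(J + J)/((J - 1*2) - 120) = -3*2*J/((J - 2) - 120) = -3*2*J/((-2 + J) - 120) = -3*2*J/(-122 + J) = -6*J/(-122 + J))
154 - 118*j(7) = 154 - 708*7/(122 - 1*7) = 154 - 708*7/(122 - 7) = 154 - 708*7/115 = 154 - 118*42/115 = 154 - 4956/115 = 12754/115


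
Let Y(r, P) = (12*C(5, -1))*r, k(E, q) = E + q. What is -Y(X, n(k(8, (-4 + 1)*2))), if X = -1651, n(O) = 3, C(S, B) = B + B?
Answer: -39624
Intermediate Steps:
C(S, B) = 2*B
Y(r, P) = -24*r (Y(r, P) = (12*(2*(-1)))*r = (12*(-2))*r = -24*r)
-Y(X, n(k(8, (-4 + 1)*2))) = -(-24)*(-1651) = -1*39624 = -39624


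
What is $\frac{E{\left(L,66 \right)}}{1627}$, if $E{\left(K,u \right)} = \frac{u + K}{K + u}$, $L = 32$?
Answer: $\frac{1}{1627} \approx 0.00061463$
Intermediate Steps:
$E{\left(K,u \right)} = 1$ ($E{\left(K,u \right)} = \frac{K + u}{K + u} = 1$)
$\frac{E{\left(L,66 \right)}}{1627} = 1 \cdot \frac{1}{1627} = \frac{1}{1627}$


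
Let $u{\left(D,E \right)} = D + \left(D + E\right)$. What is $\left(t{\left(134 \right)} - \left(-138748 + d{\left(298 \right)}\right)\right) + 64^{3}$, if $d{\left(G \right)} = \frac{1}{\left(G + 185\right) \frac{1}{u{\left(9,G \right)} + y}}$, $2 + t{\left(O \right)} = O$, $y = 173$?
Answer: $\frac{64564701}{161} \approx 4.0102 \cdot 10^{5}$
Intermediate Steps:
$u{\left(D,E \right)} = E + 2 D$
$t{\left(O \right)} = -2 + O$
$d{\left(G \right)} = \frac{191 + G}{185 + G}$ ($d{\left(G \right)} = \frac{1}{\left(G + 185\right) \frac{1}{\left(G + 2 \cdot 9\right) + 173}} = \frac{1}{\left(185 + G\right) \frac{1}{\left(G + 18\right) + 173}} = \frac{1}{\left(185 + G\right) \frac{1}{\left(18 + G\right) + 173}} = \frac{1}{\left(185 + G\right) \frac{1}{191 + G}} = \frac{1}{\frac{1}{191 + G} \left(185 + G\right)} = \frac{191 + G}{185 + G}$)
$\left(t{\left(134 \right)} - \left(-138748 + d{\left(298 \right)}\right)\right) + 64^{3} = \left(\left(-2 + 134\right) + \left(138748 - \frac{191 + 298}{185 + 298}\right)\right) + 64^{3} = \left(132 + \left(138748 - \frac{1}{483} \cdot 489\right)\right) + 262144 = \left(132 + \left(138748 - \frac{163}{161}\right)\right) + 262144 = \left(132 + \frac{22338265}{161}\right) + 262144 = \frac{22359517}{161} + 262144 = \frac{64564701}{161}$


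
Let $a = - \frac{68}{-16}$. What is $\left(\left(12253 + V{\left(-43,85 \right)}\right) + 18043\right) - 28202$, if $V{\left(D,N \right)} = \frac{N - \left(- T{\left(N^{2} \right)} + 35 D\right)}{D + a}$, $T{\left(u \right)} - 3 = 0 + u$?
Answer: $\frac{289298}{155} \approx 1866.4$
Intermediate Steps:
$T{\left(u \right)} = 3 + u$ ($T{\left(u \right)} = 3 + \left(0 + u\right) = 3 + u$)
$a = \frac{17}{4}$ ($a = \left(-68\right) \left(- \frac{1}{16}\right) = \frac{17}{4} \approx 4.25$)
$V{\left(D,N \right)} = \frac{3 + N + N^{2} - 35 D}{\frac{17}{4} + D}$ ($V{\left(D,N \right)} = \frac{N - \left(-3 - N^{2} + 35 D\right)}{D + \frac{17}{4}} = \frac{N + \left(3 + N^{2} - 35 D\right)}{\frac{17}{4} + D} = \frac{3 + N + N^{2} - 35 D}{\frac{17}{4} + D}$)
$\left(\left(12253 + V{\left(-43,85 \right)}\right) + 18043\right) - 28202 = \left(\left(12253 + \frac{4 \left(3 + 85 + 85^{2} - -1505\right)}{17 + 4 \left(-43\right)}\right) + 18043\right) - 28202 = \left(\left(12253 + \frac{4 \left(3 + 85 + 7225 + 1505\right)}{17 - 172}\right) + 18043\right) - 28202 = \left(\left(12253 + 4 \frac{1}{-155} \cdot 8818\right) + 18043\right) - 28202 = \left(\left(12253 + 4 \left(- \frac{1}{155}\right) 8818\right) + 18043\right) - 28202 = \left(\left(12253 - \frac{35272}{155}\right) + 18043\right) - 28202 = \left(\frac{1863943}{155} + 18043\right) - 28202 = \frac{4660608}{155} - 28202 = \frac{289298}{155}$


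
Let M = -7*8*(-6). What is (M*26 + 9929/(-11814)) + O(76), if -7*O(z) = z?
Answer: 721482361/82698 ≈ 8724.3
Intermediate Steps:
M = 336 (M = -56*(-6) = 336)
O(z) = -z/7
(M*26 + 9929/(-11814)) + O(76) = (336*26 + 9929/(-11814)) - ⅐*76 = (8736 + 9929*(-1/11814)) - 76/7 = (8736 - 9929/11814) - 76/7 = 103197175/11814 - 76/7 = 721482361/82698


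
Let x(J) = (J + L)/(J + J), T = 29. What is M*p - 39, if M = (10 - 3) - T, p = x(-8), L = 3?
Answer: -367/8 ≈ -45.875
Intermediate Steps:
x(J) = (3 + J)/(2*J) (x(J) = (J + 3)/(J + J) = (3 + J)/((2*J)) = (3 + J)*(1/(2*J)) = (3 + J)/(2*J))
p = 5/16 (p = (½)*(3 - 8)/(-8) = (½)*(-⅛)*(-5) = 5/16 ≈ 0.31250)
M = -22 (M = (10 - 3) - 1*29 = 7 - 29 = -22)
M*p - 39 = -22*5/16 - 39 = -55/8 - 39 = -367/8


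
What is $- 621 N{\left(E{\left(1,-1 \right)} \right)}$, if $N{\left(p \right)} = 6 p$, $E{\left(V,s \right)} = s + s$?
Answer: $7452$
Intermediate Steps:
$E{\left(V,s \right)} = 2 s$
$- 621 N{\left(E{\left(1,-1 \right)} \right)} = - 621 \cdot 6 \cdot 2 \left(-1\right) = - 621 \cdot 6 \left(-2\right) = \left(-621\right) \left(-12\right) = 7452$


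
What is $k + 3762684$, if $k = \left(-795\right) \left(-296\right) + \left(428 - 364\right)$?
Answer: $3998068$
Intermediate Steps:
$k = 235384$ ($k = 235320 + 64 = 235384$)
$k + 3762684 = 235384 + 3762684 = 3998068$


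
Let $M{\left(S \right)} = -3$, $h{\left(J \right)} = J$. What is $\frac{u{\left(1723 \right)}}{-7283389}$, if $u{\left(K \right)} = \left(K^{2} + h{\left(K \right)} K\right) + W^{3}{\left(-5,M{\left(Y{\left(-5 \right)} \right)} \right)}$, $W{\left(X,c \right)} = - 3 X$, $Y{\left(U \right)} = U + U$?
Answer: $- \frac{5940833}{7283389} \approx -0.81567$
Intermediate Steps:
$Y{\left(U \right)} = 2 U$
$u{\left(K \right)} = 3375 + 2 K^{2}$ ($u{\left(K \right)} = \left(K^{2} + K K\right) + \left(\left(-3\right) \left(-5\right)\right)^{3} = \left(K^{2} + K^{2}\right) + 15^{3} = 2 K^{2} + 3375 = 3375 + 2 K^{2}$)
$\frac{u{\left(1723 \right)}}{-7283389} = \frac{3375 + 2 \cdot 1723^{2}}{-7283389} = \left(3375 + 2 \cdot 2968729\right) \left(- \frac{1}{7283389}\right) = \left(3375 + 5937458\right) \left(- \frac{1}{7283389}\right) = 5940833 \left(- \frac{1}{7283389}\right) = - \frac{5940833}{7283389}$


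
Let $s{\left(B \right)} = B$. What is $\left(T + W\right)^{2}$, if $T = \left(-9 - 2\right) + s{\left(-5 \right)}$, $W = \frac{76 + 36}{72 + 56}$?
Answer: $\frac{14641}{64} \approx 228.77$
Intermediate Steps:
$W = \frac{7}{8}$ ($W = \frac{112}{128} = 112 \cdot \frac{1}{128} = \frac{7}{8} \approx 0.875$)
$T = -16$ ($T = \left(-9 - 2\right) - 5 = -11 - 5 = -16$)
$\left(T + W\right)^{2} = \left(-16 + \frac{7}{8}\right)^{2} = \left(- \frac{121}{8}\right)^{2} = \frac{14641}{64}$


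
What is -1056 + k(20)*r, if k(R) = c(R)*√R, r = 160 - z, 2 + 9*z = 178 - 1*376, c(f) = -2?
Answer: -1056 - 6560*√5/9 ≈ -2685.8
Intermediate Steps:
z = -200/9 (z = -2/9 + (178 - 1*376)/9 = -2/9 + (178 - 376)/9 = -2/9 + (⅑)*(-198) = -2/9 - 22 = -200/9 ≈ -22.222)
r = 1640/9 (r = 160 - 1*(-200/9) = 160 + 200/9 = 1640/9 ≈ 182.22)
k(R) = -2*√R
-1056 + k(20)*r = -1056 - 4*√5*(1640/9) = -1056 - 6560*√5/9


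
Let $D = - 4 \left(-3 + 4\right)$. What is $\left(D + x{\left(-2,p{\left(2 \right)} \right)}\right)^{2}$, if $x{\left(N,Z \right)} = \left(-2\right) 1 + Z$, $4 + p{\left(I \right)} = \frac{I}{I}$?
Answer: $81$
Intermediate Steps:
$p{\left(I \right)} = -3$ ($p{\left(I \right)} = -4 + \frac{I}{I} = -4 + 1 = -3$)
$D = -4$ ($D = \left(-4\right) 1 = -4$)
$x{\left(N,Z \right)} = -2 + Z$
$\left(D + x{\left(-2,p{\left(2 \right)} \right)}\right)^{2} = \left(-4 - 5\right)^{2} = \left(-9\right)^{2} = 81$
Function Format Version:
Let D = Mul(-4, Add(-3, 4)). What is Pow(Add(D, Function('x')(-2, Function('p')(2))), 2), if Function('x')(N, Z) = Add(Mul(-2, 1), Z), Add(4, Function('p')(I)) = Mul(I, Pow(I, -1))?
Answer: 81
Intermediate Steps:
Function('p')(I) = -3 (Function('p')(I) = Add(-4, Mul(I, Pow(I, -1))) = Add(-4, 1) = -3)
D = -4 (D = Mul(-4, 1) = -4)
Function('x')(N, Z) = Add(-2, Z)
Pow(Add(D, Function('x')(-2, Function('p')(2))), 2) = Pow(Add(-4, Add(-2, -3)), 2) = Pow(Add(-4, -5), 2) = Pow(-9, 2) = 81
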